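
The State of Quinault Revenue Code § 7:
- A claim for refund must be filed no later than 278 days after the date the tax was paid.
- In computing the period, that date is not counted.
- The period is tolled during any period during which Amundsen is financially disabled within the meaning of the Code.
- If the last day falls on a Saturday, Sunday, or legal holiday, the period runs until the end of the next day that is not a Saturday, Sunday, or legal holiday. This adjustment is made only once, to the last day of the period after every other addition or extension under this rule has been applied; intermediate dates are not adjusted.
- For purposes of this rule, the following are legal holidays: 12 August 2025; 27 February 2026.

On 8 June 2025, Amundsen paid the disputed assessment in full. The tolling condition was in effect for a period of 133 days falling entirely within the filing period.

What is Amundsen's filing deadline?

278 days after 8 June 2025 is March 13, 2026.
Tolling adds 133 days: March 13, 2026 + 133 days = July 24, 2026.
July 24, 2026 is a Friday and not a legal holiday, so no extension applies.

July 24, 2026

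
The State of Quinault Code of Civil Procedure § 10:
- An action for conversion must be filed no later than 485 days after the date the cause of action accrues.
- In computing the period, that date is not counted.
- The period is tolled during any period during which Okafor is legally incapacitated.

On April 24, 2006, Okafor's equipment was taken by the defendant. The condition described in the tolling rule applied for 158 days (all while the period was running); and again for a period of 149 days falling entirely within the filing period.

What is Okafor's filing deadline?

485 days after April 24, 2006 is August 22, 2007.
Tolling adds 158 days: August 22, 2007 + 158 days = January 27, 2008.
Tolling adds 149 days: January 27, 2008 + 149 days = June 24, 2008.

June 24, 2008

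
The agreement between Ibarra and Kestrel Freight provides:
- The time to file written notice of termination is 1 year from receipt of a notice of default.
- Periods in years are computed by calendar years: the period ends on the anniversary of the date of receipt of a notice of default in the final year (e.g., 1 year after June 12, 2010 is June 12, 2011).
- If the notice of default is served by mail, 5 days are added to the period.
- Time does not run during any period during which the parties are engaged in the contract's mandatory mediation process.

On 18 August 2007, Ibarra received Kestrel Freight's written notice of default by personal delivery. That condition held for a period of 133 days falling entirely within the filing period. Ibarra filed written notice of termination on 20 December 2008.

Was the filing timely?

1 year after 18 August 2007 is August 18, 2008.
Service was not by mail, so no mail extension applies.
Tolling adds 133 days: August 18, 2008 + 133 days = December 29, 2008.
The deadline is December 29, 2008; the filing on December 20, 2008 is on or before that date.

Yes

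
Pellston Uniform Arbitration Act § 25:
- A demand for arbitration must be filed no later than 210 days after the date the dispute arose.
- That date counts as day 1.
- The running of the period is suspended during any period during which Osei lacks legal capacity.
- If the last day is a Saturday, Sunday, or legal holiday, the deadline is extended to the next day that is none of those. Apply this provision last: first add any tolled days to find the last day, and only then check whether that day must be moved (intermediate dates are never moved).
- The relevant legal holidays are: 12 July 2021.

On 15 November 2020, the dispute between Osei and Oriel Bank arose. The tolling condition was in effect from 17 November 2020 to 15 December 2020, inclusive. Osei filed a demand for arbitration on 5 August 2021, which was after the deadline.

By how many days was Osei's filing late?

23 days

Counting 15 November 2020 as day 1, day 210 is June 12, 2021.
From November 17, 2020 through December 15, 2020 inclusive is 29 days; tolling adds 29 days: June 12, 2021 + 29 days = July 11, 2021.
July 11, 2021 is Sunday; July 12, 2021 is a listed holiday. The next qualifying day is July 13, 2021.
The deadline is July 13, 2021; from July 13, 2021 to August 5, 2021 is 23 days.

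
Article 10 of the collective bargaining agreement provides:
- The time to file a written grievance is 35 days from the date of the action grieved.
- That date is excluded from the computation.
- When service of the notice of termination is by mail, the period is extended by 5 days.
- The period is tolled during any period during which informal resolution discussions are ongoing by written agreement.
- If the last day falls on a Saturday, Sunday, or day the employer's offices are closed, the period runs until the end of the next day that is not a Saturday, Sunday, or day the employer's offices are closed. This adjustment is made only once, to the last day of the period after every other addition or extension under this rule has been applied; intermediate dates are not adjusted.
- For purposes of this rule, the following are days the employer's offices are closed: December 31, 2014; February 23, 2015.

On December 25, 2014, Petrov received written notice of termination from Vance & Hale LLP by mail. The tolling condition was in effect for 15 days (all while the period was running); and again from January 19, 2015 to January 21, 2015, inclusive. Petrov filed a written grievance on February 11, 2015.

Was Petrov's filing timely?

Yes

35 days after December 25, 2014 is January 29, 2015.
Service was by mail, adding 5 days: January 29, 2015 + 5 days = February 3, 2015.
Tolling adds 15 days: February 3, 2015 + 15 days = February 18, 2015.
From January 19, 2015 through January 21, 2015 inclusive is 3 days; tolling adds 3 days: February 18, 2015 + 3 days = February 21, 2015.
February 21, 2015 is Saturday; February 22, 2015 is Sunday; February 23, 2015 is a listed holiday. The next qualifying day is February 24, 2015.
The deadline is February 24, 2015; the filing on February 11, 2015 is on or before that date.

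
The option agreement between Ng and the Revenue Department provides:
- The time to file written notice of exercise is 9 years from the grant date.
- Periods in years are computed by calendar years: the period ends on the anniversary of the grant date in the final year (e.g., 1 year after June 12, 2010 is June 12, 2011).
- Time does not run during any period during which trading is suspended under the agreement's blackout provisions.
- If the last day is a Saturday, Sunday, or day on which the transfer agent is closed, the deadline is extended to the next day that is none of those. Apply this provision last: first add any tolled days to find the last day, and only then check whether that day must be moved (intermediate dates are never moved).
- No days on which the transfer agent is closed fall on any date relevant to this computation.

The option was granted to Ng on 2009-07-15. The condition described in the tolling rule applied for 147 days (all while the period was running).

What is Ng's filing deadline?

December 10, 2018

9 years after 2009-07-15 is July 15, 2018.
Tolling adds 147 days: July 15, 2018 + 147 days = December 9, 2018.
December 9, 2018 is Sunday. The next qualifying day is December 10, 2018.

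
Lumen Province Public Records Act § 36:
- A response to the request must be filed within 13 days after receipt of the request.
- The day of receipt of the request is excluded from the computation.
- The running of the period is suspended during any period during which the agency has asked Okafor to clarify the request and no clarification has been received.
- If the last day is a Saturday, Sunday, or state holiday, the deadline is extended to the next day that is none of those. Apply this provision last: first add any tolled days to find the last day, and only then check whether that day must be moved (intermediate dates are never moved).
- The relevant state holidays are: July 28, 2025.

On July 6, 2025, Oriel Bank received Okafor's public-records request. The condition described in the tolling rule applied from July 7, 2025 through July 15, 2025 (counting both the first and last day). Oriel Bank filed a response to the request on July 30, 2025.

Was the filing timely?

13 days after July 6, 2025 is July 19, 2025.
From July 7, 2025 through July 15, 2025 inclusive is 9 days; tolling adds 9 days: July 19, 2025 + 9 days = July 28, 2025.
July 28, 2025 is a listed holiday. The next qualifying day is July 29, 2025.
The deadline is July 29, 2025; the filing on July 30, 2025 is after that date.

No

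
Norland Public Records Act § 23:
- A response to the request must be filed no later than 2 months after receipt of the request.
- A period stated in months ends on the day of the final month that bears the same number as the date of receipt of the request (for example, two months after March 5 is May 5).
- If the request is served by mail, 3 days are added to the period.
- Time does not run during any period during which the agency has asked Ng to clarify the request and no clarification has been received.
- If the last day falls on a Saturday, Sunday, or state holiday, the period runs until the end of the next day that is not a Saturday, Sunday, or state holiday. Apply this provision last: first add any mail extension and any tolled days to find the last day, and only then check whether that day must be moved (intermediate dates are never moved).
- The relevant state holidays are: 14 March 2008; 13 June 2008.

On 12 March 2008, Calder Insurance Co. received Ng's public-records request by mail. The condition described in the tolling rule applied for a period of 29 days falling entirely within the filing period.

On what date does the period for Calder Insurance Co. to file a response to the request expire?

June 16, 2008

2 months after 12 March 2008 is May 12, 2008.
Service was by mail, adding 3 days: May 12, 2008 + 3 days = May 15, 2008.
Tolling adds 29 days: May 15, 2008 + 29 days = June 13, 2008.
June 13, 2008 is a listed holiday; June 14, 2008 is Saturday; June 15, 2008 is Sunday. The next qualifying day is June 16, 2008.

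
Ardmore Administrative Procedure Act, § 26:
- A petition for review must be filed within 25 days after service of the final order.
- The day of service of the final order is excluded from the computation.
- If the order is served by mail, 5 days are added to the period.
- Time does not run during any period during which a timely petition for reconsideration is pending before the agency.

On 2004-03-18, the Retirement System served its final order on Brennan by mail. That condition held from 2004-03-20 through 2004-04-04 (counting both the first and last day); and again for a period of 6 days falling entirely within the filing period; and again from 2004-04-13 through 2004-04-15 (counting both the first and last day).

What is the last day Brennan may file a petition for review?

25 days after 2004-03-18 is April 12, 2004.
Service was by mail, adding 5 days: April 12, 2004 + 5 days = April 17, 2004.
From March 20, 2004 through April 4, 2004 inclusive is 16 days; tolling adds 16 days: April 17, 2004 + 16 days = May 3, 2004.
Tolling adds 6 days: May 3, 2004 + 6 days = May 9, 2004.
From April 13, 2004 through April 15, 2004 inclusive is 3 days; tolling adds 3 days: May 9, 2004 + 3 days = May 12, 2004.

May 12, 2004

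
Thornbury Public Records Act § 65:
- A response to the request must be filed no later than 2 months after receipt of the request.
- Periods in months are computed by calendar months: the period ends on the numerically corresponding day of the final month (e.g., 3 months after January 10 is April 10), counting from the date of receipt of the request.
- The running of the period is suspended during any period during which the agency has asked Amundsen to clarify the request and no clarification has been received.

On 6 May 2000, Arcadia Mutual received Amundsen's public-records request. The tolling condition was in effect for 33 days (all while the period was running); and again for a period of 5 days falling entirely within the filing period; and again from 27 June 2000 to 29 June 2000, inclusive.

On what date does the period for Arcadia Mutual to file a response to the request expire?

August 16, 2000

2 months after 6 May 2000 is July 6, 2000.
Tolling adds 33 days: July 6, 2000 + 33 days = August 8, 2000.
Tolling adds 5 days: August 8, 2000 + 5 days = August 13, 2000.
From June 27, 2000 through June 29, 2000 inclusive is 3 days; tolling adds 3 days: August 13, 2000 + 3 days = August 16, 2000.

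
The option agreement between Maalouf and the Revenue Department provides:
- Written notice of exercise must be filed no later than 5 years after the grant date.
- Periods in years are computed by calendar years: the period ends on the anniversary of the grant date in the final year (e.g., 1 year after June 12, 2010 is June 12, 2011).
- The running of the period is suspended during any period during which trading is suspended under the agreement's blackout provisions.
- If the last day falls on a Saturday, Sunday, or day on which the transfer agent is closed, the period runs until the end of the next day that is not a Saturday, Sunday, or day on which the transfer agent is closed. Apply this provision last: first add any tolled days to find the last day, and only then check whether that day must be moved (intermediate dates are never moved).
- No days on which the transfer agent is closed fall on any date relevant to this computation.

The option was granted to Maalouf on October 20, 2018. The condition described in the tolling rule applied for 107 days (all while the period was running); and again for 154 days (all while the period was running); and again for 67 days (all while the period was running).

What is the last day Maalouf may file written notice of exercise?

September 12, 2024

5 years after October 20, 2018 is October 20, 2023.
Tolling adds 107 days: October 20, 2023 + 107 days = February 4, 2024.
Tolling adds 154 days: February 4, 2024 + 154 days = July 7, 2024.
Tolling adds 67 days: July 7, 2024 + 67 days = September 12, 2024.
September 12, 2024 is a Thursday and not a day on which the transfer agent is closed, so no extension applies.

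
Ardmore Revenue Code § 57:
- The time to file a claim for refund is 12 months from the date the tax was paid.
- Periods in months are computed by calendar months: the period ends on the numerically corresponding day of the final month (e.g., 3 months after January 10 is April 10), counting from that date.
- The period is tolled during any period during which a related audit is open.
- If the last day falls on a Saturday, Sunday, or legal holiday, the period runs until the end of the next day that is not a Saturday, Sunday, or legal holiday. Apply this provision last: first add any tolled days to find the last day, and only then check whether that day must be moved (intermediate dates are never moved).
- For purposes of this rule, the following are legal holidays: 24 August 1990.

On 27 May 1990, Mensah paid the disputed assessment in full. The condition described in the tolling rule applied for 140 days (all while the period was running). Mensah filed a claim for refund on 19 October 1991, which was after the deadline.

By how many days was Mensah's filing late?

5 days

12 months after 27 May 1990 is May 27, 1991.
Tolling adds 140 days: May 27, 1991 + 140 days = October 14, 1991.
October 14, 1991 is a Monday and not a legal holiday, so no extension applies.
The deadline is October 14, 1991; from October 14, 1991 to October 19, 1991 is 5 days.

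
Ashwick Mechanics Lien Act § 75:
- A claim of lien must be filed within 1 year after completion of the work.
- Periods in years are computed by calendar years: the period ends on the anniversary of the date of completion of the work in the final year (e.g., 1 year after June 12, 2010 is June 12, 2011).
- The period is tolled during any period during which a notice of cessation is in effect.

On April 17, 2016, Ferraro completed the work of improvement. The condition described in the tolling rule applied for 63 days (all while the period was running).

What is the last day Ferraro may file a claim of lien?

1 year after April 17, 2016 is April 17, 2017.
Tolling adds 63 days: April 17, 2017 + 63 days = June 19, 2017.

June 19, 2017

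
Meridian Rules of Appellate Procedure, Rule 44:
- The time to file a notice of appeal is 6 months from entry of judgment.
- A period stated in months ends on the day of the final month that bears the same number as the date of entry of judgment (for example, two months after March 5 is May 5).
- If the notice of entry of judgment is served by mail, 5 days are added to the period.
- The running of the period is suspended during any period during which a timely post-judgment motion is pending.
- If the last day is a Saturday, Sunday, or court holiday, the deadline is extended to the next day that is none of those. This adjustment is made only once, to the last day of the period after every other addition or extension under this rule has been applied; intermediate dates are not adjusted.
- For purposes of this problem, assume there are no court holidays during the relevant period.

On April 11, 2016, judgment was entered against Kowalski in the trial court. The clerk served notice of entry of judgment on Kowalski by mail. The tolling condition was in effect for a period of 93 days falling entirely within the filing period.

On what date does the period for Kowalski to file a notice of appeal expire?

January 17, 2017

6 months after April 11, 2016 is October 11, 2016.
Service was by mail, adding 5 days: October 11, 2016 + 5 days = October 16, 2016.
Tolling adds 93 days: October 16, 2016 + 93 days = January 17, 2017.
January 17, 2017 is a Tuesday and not a court holiday, so no extension applies.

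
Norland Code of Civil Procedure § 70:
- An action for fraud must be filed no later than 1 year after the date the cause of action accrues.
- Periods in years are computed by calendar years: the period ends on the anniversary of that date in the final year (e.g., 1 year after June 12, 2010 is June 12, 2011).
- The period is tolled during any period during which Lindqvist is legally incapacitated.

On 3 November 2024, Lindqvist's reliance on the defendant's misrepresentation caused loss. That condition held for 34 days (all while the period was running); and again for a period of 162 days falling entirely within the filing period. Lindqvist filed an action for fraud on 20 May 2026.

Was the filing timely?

No

1 year after 3 November 2024 is November 3, 2025.
Tolling adds 34 days: November 3, 2025 + 34 days = December 7, 2025.
Tolling adds 162 days: December 7, 2025 + 162 days = May 18, 2026.
The deadline is May 18, 2026; the filing on May 20, 2026 is after that date.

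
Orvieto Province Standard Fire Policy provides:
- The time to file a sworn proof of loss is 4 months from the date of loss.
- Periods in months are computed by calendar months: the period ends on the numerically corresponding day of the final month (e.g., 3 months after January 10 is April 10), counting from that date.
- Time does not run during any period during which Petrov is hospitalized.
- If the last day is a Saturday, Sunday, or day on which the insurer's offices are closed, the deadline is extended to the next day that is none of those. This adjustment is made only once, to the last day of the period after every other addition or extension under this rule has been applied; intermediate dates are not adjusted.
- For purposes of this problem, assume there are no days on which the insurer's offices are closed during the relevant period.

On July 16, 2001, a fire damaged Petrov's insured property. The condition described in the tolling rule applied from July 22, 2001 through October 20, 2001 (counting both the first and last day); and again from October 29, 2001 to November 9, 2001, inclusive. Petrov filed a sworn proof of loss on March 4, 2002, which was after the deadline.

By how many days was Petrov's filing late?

4 months after July 16, 2001 is November 16, 2001.
From July 22, 2001 through October 20, 2001 inclusive is 91 days; tolling adds 91 days: November 16, 2001 + 91 days = February 15, 2002.
From October 29, 2001 through November 9, 2001 inclusive is 12 days; tolling adds 12 days: February 15, 2002 + 12 days = February 27, 2002.
February 27, 2002 is a Wednesday and not a day on which the insurer's offices are closed, so no extension applies.
The deadline is February 27, 2002; from February 27, 2002 to March 4, 2002 is 5 days.

5 days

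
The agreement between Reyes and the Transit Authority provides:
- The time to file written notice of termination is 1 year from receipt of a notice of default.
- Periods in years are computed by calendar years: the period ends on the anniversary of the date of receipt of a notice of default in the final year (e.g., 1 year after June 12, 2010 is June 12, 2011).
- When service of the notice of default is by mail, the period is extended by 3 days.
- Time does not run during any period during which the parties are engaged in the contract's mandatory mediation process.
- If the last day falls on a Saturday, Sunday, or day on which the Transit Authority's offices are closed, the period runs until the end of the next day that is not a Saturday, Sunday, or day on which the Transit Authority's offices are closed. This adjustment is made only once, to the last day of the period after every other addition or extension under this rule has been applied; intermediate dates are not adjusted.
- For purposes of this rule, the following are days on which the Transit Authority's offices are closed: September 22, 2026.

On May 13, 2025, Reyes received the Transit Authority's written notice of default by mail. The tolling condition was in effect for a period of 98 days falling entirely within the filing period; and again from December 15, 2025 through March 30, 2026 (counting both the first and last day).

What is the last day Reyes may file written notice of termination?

1 year after May 13, 2025 is May 13, 2026.
Service was by mail, adding 3 days: May 13, 2026 + 3 days = May 16, 2026.
Tolling adds 98 days: May 16, 2026 + 98 days = August 22, 2026.
From December 15, 2025 through March 30, 2026 inclusive is 106 days; tolling adds 106 days: August 22, 2026 + 106 days = December 6, 2026.
December 6, 2026 is Sunday. The next qualifying day is December 7, 2026.

December 7, 2026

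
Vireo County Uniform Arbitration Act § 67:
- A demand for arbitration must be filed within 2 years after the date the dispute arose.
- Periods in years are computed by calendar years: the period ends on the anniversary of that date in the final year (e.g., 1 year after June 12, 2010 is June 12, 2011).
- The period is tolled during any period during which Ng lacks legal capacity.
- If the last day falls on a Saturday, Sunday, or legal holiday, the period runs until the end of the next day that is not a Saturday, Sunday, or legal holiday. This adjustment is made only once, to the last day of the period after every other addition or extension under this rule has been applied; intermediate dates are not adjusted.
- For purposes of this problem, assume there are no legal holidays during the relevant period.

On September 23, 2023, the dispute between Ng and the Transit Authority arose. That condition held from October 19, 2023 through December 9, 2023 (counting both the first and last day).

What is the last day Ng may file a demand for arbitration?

November 14, 2025

2 years after September 23, 2023 is September 23, 2025.
From October 19, 2023 through December 9, 2023 inclusive is 52 days; tolling adds 52 days: September 23, 2025 + 52 days = November 14, 2025.
November 14, 2025 is a Friday and not a legal holiday, so no extension applies.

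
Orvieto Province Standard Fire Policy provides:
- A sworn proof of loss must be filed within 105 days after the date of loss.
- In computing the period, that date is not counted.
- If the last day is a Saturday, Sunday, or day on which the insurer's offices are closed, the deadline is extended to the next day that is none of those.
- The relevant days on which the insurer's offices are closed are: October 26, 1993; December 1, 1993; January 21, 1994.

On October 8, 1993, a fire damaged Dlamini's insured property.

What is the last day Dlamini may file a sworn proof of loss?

105 days after October 8, 1993 is January 21, 1994.
January 21, 1994 is a listed holiday; January 22, 1994 is Saturday; January 23, 1994 is Sunday. The next qualifying day is January 24, 1994.

January 24, 1994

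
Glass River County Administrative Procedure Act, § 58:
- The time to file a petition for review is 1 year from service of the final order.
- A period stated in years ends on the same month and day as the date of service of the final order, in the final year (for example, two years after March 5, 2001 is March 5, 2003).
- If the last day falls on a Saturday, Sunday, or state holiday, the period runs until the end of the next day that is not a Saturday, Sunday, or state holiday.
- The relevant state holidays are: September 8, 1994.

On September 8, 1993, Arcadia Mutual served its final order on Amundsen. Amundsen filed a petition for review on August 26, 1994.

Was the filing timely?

Yes

1 year after September 8, 1993 is September 8, 1994.
September 8, 1994 is a listed holiday. The next qualifying day is September 9, 1994.
The deadline is September 9, 1994; the filing on August 26, 1994 is on or before that date.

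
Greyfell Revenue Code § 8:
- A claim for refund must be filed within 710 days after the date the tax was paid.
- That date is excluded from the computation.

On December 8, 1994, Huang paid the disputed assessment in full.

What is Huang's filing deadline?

710 days after December 8, 1994 is November 17, 1996.

November 17, 1996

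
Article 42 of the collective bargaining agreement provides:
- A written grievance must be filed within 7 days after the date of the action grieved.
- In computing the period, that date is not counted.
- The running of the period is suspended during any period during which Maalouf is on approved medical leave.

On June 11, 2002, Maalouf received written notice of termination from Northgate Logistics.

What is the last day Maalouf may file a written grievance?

7 days after June 11, 2002 is June 18, 2002.

June 18, 2002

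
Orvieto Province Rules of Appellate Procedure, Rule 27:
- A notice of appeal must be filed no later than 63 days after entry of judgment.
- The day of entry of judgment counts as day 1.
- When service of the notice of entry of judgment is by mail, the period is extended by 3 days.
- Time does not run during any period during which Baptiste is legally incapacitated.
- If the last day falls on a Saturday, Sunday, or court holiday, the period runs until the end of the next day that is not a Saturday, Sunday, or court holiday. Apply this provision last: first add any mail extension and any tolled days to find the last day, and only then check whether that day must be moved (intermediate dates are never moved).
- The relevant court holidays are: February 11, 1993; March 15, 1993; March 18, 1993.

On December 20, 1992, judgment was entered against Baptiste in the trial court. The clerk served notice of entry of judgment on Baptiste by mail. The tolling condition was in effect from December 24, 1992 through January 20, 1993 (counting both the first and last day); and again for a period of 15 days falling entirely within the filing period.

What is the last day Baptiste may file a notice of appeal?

Counting December 20, 1992 as day 1, day 63 is February 20, 1993.
Service was by mail, adding 3 days: February 20, 1993 + 3 days = February 23, 1993.
From December 24, 1992 through January 20, 1993 inclusive is 28 days; tolling adds 28 days: February 23, 1993 + 28 days = March 23, 1993.
Tolling adds 15 days: March 23, 1993 + 15 days = April 7, 1993.
April 7, 1993 is a Wednesday and not a court holiday, so no extension applies.

April 7, 1993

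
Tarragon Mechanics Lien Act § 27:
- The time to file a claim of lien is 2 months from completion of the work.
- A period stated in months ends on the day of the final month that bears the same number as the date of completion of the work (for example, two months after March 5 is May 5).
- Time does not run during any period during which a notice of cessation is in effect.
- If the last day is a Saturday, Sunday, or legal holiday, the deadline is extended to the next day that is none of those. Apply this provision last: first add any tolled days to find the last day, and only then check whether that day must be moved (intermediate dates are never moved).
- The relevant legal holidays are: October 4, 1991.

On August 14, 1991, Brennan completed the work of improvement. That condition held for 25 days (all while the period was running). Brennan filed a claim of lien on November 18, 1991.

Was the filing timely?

2 months after August 14, 1991 is October 14, 1991.
Tolling adds 25 days: October 14, 1991 + 25 days = November 8, 1991.
November 8, 1991 is a Friday and not a legal holiday, so no extension applies.
The deadline is November 8, 1991; the filing on November 18, 1991 is after that date.

No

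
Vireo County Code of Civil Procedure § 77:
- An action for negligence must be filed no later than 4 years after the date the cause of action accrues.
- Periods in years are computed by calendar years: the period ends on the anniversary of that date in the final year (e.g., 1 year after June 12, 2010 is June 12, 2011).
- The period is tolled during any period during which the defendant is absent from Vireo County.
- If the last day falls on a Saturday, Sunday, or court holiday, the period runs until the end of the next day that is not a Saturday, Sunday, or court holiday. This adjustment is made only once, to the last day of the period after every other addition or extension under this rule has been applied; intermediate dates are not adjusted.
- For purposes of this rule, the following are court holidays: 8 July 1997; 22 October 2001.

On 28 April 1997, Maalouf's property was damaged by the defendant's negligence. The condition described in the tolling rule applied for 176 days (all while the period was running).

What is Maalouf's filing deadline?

4 years after 28 April 1997 is April 28, 2001.
Tolling adds 176 days: April 28, 2001 + 176 days = October 21, 2001.
October 21, 2001 is Sunday; October 22, 2001 is a listed holiday. The next qualifying day is October 23, 2001.

October 23, 2001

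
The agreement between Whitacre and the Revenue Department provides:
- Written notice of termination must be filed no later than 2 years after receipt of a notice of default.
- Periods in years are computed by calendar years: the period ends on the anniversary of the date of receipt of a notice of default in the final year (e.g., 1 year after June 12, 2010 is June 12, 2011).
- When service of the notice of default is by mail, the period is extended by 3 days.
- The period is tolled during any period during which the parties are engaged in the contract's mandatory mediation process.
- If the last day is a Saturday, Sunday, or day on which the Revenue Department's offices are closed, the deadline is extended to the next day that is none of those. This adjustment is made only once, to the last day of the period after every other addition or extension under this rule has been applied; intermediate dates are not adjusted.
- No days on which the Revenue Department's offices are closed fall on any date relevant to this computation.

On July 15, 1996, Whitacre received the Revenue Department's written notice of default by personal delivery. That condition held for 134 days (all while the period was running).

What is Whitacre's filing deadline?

2 years after July 15, 1996 is July 15, 1998.
Service was not by mail, so no mail extension applies.
Tolling adds 134 days: July 15, 1998 + 134 days = November 26, 1998.
November 26, 1998 is a Thursday and not a day on which the Revenue Department's offices are closed, so no extension applies.

November 26, 1998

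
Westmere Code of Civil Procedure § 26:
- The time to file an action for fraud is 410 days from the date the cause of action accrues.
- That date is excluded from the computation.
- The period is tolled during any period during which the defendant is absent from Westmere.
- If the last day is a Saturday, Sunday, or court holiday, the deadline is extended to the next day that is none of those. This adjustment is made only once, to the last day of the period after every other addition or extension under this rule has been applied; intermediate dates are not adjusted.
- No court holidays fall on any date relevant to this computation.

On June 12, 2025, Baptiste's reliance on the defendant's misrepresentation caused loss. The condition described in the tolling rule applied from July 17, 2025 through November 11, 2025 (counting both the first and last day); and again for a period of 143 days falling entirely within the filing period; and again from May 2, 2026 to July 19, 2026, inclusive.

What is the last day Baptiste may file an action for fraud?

410 days after June 12, 2025 is July 27, 2026.
From July 17, 2025 through November 11, 2025 inclusive is 118 days; tolling adds 118 days: July 27, 2026 + 118 days = November 22, 2026.
Tolling adds 143 days: November 22, 2026 + 143 days = April 14, 2027.
From May 2, 2026 through July 19, 2026 inclusive is 79 days; tolling adds 79 days: April 14, 2027 + 79 days = July 2, 2027.
July 2, 2027 is a Friday and not a court holiday, so no extension applies.

July 2, 2027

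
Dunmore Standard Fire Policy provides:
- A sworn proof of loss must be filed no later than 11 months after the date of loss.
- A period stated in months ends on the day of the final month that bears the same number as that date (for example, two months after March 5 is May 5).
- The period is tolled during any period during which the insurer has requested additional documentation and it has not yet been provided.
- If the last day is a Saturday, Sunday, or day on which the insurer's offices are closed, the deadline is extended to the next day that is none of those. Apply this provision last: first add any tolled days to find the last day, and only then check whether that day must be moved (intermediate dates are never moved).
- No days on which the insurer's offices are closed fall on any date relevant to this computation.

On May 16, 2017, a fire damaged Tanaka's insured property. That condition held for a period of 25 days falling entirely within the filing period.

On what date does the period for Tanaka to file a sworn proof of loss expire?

11 months after May 16, 2017 is April 16, 2018.
Tolling adds 25 days: April 16, 2018 + 25 days = May 11, 2018.
May 11, 2018 is a Friday and not a day on which the insurer's offices are closed, so no extension applies.

May 11, 2018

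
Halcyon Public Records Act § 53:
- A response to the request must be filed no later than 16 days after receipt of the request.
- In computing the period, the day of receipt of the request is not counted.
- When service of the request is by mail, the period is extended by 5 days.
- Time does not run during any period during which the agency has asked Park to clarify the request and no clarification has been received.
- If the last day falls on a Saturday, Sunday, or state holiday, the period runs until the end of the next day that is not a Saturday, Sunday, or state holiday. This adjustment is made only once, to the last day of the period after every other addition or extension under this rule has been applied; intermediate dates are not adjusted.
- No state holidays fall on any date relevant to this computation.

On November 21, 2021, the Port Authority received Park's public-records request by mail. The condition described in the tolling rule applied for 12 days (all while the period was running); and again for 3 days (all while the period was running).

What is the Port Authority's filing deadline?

16 days after November 21, 2021 is December 7, 2021.
Service was by mail, adding 5 days: December 7, 2021 + 5 days = December 12, 2021.
Tolling adds 12 days: December 12, 2021 + 12 days = December 24, 2021.
Tolling adds 3 days: December 24, 2021 + 3 days = December 27, 2021.
December 27, 2021 is a Monday and not a state holiday, so no extension applies.

December 27, 2021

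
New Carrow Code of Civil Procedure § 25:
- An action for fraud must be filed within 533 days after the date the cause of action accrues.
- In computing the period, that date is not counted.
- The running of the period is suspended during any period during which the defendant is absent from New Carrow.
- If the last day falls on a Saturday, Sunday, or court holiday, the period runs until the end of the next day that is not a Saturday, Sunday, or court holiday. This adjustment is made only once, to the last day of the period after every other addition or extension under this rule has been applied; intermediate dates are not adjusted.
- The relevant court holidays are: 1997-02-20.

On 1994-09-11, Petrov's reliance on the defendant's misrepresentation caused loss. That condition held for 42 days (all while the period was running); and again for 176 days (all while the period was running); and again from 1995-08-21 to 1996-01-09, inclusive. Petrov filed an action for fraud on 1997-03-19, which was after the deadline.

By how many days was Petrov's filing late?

533 days after 1994-09-11 is February 26, 1996.
Tolling adds 42 days: February 26, 1996 + 42 days = April 8, 1996.
Tolling adds 176 days: April 8, 1996 + 176 days = October 1, 1996.
From August 21, 1995 through January 9, 1996 inclusive is 142 days; tolling adds 142 days: October 1, 1996 + 142 days = February 20, 1997.
February 20, 1997 is a listed holiday. The next qualifying day is February 21, 1997.
The deadline is February 21, 1997; from February 21, 1997 to March 19, 1997 is 26 days.

26 days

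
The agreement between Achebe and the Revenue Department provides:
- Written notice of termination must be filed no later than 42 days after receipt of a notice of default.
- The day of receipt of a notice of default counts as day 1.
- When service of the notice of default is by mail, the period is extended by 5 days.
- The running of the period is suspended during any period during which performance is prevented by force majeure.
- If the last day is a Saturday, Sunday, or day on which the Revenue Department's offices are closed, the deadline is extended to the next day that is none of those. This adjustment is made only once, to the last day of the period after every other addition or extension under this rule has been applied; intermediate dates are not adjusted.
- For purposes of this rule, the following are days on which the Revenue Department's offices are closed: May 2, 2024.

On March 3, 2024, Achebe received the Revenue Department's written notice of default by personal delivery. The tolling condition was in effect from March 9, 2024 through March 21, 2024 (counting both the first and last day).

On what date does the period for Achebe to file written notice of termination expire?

Counting March 3, 2024 as day 1, day 42 is April 13, 2024.
Service was not by mail, so no mail extension applies.
From March 9, 2024 through March 21, 2024 inclusive is 13 days; tolling adds 13 days: April 13, 2024 + 13 days = April 26, 2024.
April 26, 2024 is a Friday and not a day on which the Revenue Department's offices are closed, so no extension applies.

April 26, 2024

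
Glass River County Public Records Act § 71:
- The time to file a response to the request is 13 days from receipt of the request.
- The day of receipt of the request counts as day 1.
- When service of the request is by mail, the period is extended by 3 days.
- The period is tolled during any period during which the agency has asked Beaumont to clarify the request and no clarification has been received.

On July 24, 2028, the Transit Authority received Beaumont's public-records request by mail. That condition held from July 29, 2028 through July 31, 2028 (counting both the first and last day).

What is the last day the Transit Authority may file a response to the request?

August 11, 2028

Counting July 24, 2028 as day 1, day 13 is August 5, 2028.
Service was by mail, adding 3 days: August 5, 2028 + 3 days = August 8, 2028.
From July 29, 2028 through July 31, 2028 inclusive is 3 days; tolling adds 3 days: August 8, 2028 + 3 days = August 11, 2028.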